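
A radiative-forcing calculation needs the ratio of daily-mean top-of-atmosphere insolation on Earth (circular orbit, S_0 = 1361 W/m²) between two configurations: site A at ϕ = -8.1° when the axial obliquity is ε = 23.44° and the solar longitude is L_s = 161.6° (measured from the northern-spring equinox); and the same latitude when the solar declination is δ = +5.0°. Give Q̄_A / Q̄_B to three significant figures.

— Configuration A (ϕ=-8.1°):
Solar declination: sin δ = sin ε · sin L_s = sin 23.44° × sin 161.6° = 0.12556, so δ = +7.213°.
cos h₀ = −tan(-8.1°) tan(+7.213°) = 0.0180, h₀ = 1.5528 rad.
Bracket: h₀ sin ϕ sin δ + cos ϕ cos δ sin h₀ = 1.5528×-0.14090×0.12556 + 0.99002×0.99209×0.99984 = -0.027471 + 0.982032 = 0.954561.
Q̄ = (S_0/π) × [bracket] = (1361/π) × 0.954561 = 413.53 W/m².
— Configuration B (ϕ=-8.1°):
cos h₀ = −tan(-8.1°) tan(+5.000°) = 0.0125, h₀ = 1.5583 rad.
Bracket: h₀ sin ϕ sin δ + cos ϕ cos δ sin h₀ = 1.5583×-0.14090×0.08716 + 0.99002×0.99619×0.99992 = -0.019137 + 0.986169 = 0.967032.
Q̄ = (S_0/π) × [bracket] = (1361/π) × 0.967032 = 418.94 W/m².
Ratio Q̄_A / Q̄_B = 413.53 / 418.94 = 0.9871.

Q̄_A / Q̄_B ≈ 0.987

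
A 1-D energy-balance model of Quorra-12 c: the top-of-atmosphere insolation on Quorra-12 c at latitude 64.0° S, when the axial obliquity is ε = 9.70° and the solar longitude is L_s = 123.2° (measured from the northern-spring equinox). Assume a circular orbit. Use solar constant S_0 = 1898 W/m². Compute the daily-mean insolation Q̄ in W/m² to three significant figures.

Q̄ ≈ 153 W/m²

Solar declination: sin δ = sin ε · sin L_s = sin 9.70° × sin 123.2° = 0.14099, so δ = +8.105°.
cos h₀ = −tan(-64.0°) tan(+8.105°) = 0.2920, h₀ = 1.2745 rad.
Bracket: h₀ sin ϕ sin δ + cos ϕ cos δ sin h₀ = 1.2745×-0.89879×0.14099 + 0.43837×0.99001×0.95642 = -0.161505 + 0.415077 = 0.253572.
Q̄ = (S_0/π) × [bracket] = (1898/π) × 0.253572 = 153.2 W/m².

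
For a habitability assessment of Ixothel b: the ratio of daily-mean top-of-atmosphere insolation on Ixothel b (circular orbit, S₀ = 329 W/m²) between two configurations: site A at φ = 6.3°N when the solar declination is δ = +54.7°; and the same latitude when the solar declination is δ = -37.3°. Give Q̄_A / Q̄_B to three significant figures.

— Configuration A (φ=+6.3°):
cos H₀ = −tan(+6.3°) tan(+54.700°) = -0.1559, H₀ = 1.7274 rad.
Bracket: H₀ sin φ sin δ + cos φ cos δ sin H₀ = 1.7274×0.10973×0.81614 + 0.99396×0.57786×0.98777 = 0.154697 + 0.567345 = 0.722042.
Q̄ = (S₀/π) × [bracket] = (329/π) × 0.722042 = 75.615 W/m².
— Configuration B (φ=+6.3°):
cos H₀ = −tan(+6.3°) tan(-37.300°) = 0.0841, H₀ = 1.4866 rad.
Bracket: H₀ sin φ sin δ + cos φ cos δ sin H₀ = 1.4866×0.10973×-0.60599 + 0.99396×0.79547×0.99646 = -0.098852 + 0.787866 = 0.689014.
Q̄ = (S₀/π) × [bracket] = (329/π) × 0.689014 = 72.156 W/m².
Ratio Q̄_A / Q̄_B = 75.615 / 72.156 = 1.048.

Q̄_A / Q̄_B ≈ 1.05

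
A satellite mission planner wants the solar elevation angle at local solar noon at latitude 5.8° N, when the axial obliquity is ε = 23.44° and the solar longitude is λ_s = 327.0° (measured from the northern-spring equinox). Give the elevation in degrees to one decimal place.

Solar declination: sin δ = sin ε · sin λ_s = sin 23.44° × sin 327.0° = -0.21665, so δ = -12.512°.
At local noon the hour angle is zero, so the zenith angle equals |φ − δ| = |+5.8° − (-12.512°)| = 18.312°.
Elevation = 90° − 18.312° = 71.7°.

71.7°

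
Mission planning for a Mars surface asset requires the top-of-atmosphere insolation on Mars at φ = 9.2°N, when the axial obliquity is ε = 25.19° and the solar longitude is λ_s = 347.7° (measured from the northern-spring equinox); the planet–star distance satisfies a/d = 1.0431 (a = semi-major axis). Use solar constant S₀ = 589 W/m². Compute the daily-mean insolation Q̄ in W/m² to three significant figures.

Solar declination: sin δ = sin ε · sin λ_s = sin 25.19° × sin 347.7° = -0.09067, so δ = -5.202°.
cos H₀ = −tan(+9.2°) tan(-5.202°) = 0.0147, H₀ = 1.5560 rad.
Bracket: H₀ sin φ sin δ + cos φ cos δ sin H₀ = 1.5560×0.15988×-0.09067 + 0.98714×0.99588×0.99989 = -0.022556 + 0.982965 = 0.960409.
Inverse-square distance factor (a/d)² = 1.0431² = 1.088058.
Q̄ = (S₀/π) × 1.088058 × [bracket] = (589/π) × 1.088058 × 0.960409 = 195.9 W/m².

Q̄ ≈ 196 W/m²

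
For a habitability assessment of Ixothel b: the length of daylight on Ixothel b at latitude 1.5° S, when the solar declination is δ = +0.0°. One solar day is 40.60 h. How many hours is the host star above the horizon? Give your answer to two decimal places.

20.30 h

cos H₀ = −tan φ · tan δ = −tan(-1.5°) × tan(+0.000°) = 0.0000, so H₀ = 1.5708 rad = 90.00°.
Daylight = 2H₀/(2π) × 40.60 h = (1.5708/π) × 40.60 = 20.30 h.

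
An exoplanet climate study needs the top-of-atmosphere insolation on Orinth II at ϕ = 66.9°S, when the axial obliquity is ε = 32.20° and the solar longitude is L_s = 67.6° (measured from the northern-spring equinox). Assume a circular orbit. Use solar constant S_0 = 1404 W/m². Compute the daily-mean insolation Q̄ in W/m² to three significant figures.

Solar declination: sin δ = sin ε · sin L_s = sin 32.20° × sin 67.6° = 0.49267, so δ = +29.516°.
cos h₀ = −tan(-66.9°) tan(+29.516°) = 1.3273 ≥ 1 ⇒ polar night, h₀ = 0 and Q̄ = 0.

Q̄ ≈ 0.00 W/m²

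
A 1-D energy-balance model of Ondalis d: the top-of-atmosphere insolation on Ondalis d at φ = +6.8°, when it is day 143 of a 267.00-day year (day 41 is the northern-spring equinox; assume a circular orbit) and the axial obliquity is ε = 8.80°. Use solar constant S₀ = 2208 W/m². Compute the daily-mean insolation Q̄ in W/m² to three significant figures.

Q̄ ≈ 708 W/m²

Solar longitude: λ_s = 360° × (143 − 41)/267.00 = 137.528°.
sin δ = sin 8.80° × sin 137.528° = 0.10330, so δ = +5.929°.
cos H₀ = −tan(+6.8°) tan(+5.929°) = -0.0124, H₀ = 1.5832 rad.
Bracket: H₀ sin φ sin δ + cos φ cos δ sin H₀ = 1.5832×0.11840×0.10330 + 0.99297×0.99465×0.99992 = 0.019364 + 0.987579 = 1.006943.
Q̄ = (S₀/π) × [bracket] = (2208/π) × 1.006943 = 707.7 W/m².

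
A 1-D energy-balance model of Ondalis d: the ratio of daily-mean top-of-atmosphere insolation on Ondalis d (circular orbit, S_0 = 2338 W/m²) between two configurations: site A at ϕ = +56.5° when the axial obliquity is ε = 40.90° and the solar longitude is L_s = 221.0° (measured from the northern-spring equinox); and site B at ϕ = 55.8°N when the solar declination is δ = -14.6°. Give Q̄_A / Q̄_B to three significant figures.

Q̄_A / Q̄_B ≈ 0.277

— Configuration A (ϕ=+56.5°):
Solar declination: sin δ = sin ε · sin L_s = sin 40.90° × sin 221.0° = -0.42955, so δ = -25.439°.
cos h₀ = −tan(+56.5°) tan(-25.439°) = 0.7187, h₀ = 0.7689 rad.
Bracket: h₀ sin ϕ sin δ + cos ϕ cos δ sin h₀ = 0.7689×0.83389×-0.42955 + 0.55194×0.90304×0.69537 = -0.275418 + 0.346589 = 0.071171.
Q̄ = (S_0/π) × [bracket] = (2338/π) × 0.071171 = 52.966 W/m².
— Configuration B (ϕ=+55.8°):
cos h₀ = −tan(+55.8°) tan(-14.600°) = 0.3833, h₀ = 1.1774 rad.
Bracket: h₀ sin ϕ sin δ + cos ϕ cos δ sin h₀ = 1.1774×0.82708×-0.25207 + 0.56208×0.96771×0.92363 = -0.245467 + 0.502390 = 0.256923.
Q̄ = (S_0/π) × [bracket] = (2338/π) × 0.256923 = 191.20 W/m².
Ratio Q̄_A / Q̄_B = 52.966 / 191.20 = 0.2770.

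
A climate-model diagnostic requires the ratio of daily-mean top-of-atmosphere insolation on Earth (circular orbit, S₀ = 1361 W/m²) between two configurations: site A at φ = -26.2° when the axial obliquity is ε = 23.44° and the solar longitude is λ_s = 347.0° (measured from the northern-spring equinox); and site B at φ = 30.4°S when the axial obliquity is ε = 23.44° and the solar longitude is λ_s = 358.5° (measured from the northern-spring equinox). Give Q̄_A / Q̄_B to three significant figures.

— Configuration A (φ=-26.2°):
Solar declination: sin δ = sin ε · sin λ_s = sin 23.44° × sin 347.0° = -0.08948, so δ = -5.134°.
cos H₀ = −tan(-26.2°) tan(-5.134°) = -0.0442, H₀ = 1.6150 rad.
Bracket: H₀ sin φ sin δ + cos φ cos δ sin H₀ = 1.6150×-0.44151×-0.08948 + 0.89726×0.99599×0.99902 = 0.063803 + 0.892786 = 0.956589.
Q̄ = (S₀/π) × [bracket] = (1361/π) × 0.956589 = 414.41 W/m².
— Configuration B (φ=-30.4°):
Solar declination: sin δ = sin ε · sin λ_s = sin 23.44° × sin 358.5° = -0.01041, so δ = -0.597°.
cos H₀ = −tan(-30.4°) tan(-0.597°) = -0.0061, H₀ = 1.5769 rad.
Bracket: H₀ sin φ sin δ + cos φ cos δ sin H₀ = 1.5769×-0.50603×-0.01041 + 0.86251×0.99995×0.99998 = 0.008307 + 0.862450 = 0.870757.
Q̄ = (S₀/π) × [bracket] = (1361/π) × 0.870757 = 377.23 W/m².
Ratio Q̄_A / Q̄_B = 414.41 / 377.23 = 1.099.

Q̄_A / Q̄_B ≈ 1.10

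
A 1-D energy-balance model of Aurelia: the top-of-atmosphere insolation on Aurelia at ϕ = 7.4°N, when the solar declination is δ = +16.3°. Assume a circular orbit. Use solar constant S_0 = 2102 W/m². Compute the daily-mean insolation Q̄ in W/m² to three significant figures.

cos h₀ = −tan(+7.4°) tan(+16.300°) = -0.0380, h₀ = 1.6088 rad.
Bracket: h₀ sin ϕ sin δ + cos ϕ cos δ sin h₀ = 1.6088×0.12880×0.28067 + 0.99167×0.95981×0.99928 = 0.058159 + 0.951129 = 1.009288.
Q̄ = (S_0/π) × [bracket] = (2102/π) × 1.009288 = 675.3 W/m².

Q̄ ≈ 675 W/m²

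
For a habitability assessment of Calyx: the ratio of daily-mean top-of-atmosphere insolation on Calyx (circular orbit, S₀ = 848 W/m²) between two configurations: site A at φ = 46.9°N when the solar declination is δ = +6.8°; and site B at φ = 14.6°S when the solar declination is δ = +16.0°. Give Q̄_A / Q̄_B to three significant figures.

— Configuration A (φ=+46.9°):
cos H₀ = −tan(+46.9°) tan(+6.800°) = -0.1274, H₀ = 1.6986 rad.
Bracket: H₀ sin φ sin δ + cos φ cos δ sin H₀ = 1.6986×0.73016×0.11840 + 0.68327×0.99297×0.99185 = 0.146846 + 0.672937 = 0.819783.
Q̄ = (S₀/π) × [bracket] = (848/π) × 0.819783 = 221.28 W/m².
— Configuration B (φ=-14.6°):
cos H₀ = −tan(-14.6°) tan(+16.000°) = 0.0747, H₀ = 1.4960 rad.
Bracket: H₀ sin φ sin δ + cos φ cos δ sin H₀ = 1.4960×-0.25207×0.27564 + 0.96771×0.96126×0.99721 = -0.103943 + 0.927626 = 0.823683.
Q̄ = (S₀/π) × [bracket] = (848/π) × 0.823683 = 222.33 W/m².
Ratio Q̄_A / Q̄_B = 221.28 / 222.33 = 0.9953.

Q̄_A / Q̄_B ≈ 0.995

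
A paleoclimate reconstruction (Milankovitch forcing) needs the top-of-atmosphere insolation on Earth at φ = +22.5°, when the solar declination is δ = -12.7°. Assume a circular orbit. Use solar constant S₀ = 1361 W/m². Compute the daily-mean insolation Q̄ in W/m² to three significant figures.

cos H₀ = −tan(+22.5°) tan(-12.700°) = 0.0933, H₀ = 1.4773 rad.
Bracket: H₀ sin φ sin δ + cos φ cos δ sin H₀ = 1.4773×0.38268×-0.21985 + 0.92388×0.97553×0.99563 = -0.124288 + 0.897334 = 0.773046.
Q̄ = (S₀/π) × [bracket] = (1361/π) × 0.773046 = 334.9 W/m².

Q̄ ≈ 335 W/m²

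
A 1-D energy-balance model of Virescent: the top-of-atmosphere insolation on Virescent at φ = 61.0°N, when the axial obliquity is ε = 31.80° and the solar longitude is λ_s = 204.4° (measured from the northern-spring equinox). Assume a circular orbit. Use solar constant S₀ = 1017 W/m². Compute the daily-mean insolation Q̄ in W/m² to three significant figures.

Q̄ ≈ 68.9 W/m²

Solar declination: sin δ = sin ε · sin λ_s = sin 31.80° × sin 204.4° = -0.21769, so δ = -12.573°.
cos H₀ = −tan(+61.0°) tan(-12.573°) = 0.4024, H₀ = 1.1567 rad.
Bracket: H₀ sin φ sin δ + cos φ cos δ sin H₀ = 1.1567×0.87462×-0.21769 + 0.48481×0.97602×0.91548 = -0.220231 + 0.433191 = 0.212960.
Q̄ = (S₀/π) × [bracket] = (1017/π) × 0.212960 = 68.94 W/m².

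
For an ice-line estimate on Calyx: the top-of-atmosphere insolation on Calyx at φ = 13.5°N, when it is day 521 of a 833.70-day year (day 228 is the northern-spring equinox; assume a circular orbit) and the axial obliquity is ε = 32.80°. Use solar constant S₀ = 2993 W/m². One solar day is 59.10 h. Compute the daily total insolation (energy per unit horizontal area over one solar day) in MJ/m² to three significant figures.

Solar longitude: λ_s = 360° × (521 − 228)/833.70 = 126.520°.
sin δ = sin 32.80° × sin 126.520° = 0.43534, so δ = +25.807°.
cos H₀ = −tan(+13.5°) tan(+25.807°) = -0.1161, H₀ = 1.6872 rad.
Bracket: H₀ sin φ sin δ + cos φ cos δ sin H₀ = 1.6872×0.23345×0.43534 + 0.97237×0.90027×0.99324 = 0.171470 + 0.869478 = 1.040948.
Q̄ = (S₀/π) × [bracket] = (2993/π) × 1.040948 = 991.71 W/m².
Daily total = Q̄ × 59.10 h × 3600 s/h = 991.71 × 59.10 × 3600 / 10⁶ = 211.0 MJ/m².

211 MJ/m²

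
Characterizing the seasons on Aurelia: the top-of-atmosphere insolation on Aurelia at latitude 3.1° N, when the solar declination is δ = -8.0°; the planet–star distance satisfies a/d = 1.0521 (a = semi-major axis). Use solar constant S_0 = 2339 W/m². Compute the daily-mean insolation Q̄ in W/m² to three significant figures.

Q̄ ≈ 805 W/m²

cos h₀ = −tan(+3.1°) tan(-8.000°) = 0.0076, h₀ = 1.5632 rad.
Bracket: h₀ sin ϕ sin δ + cos ϕ cos δ sin h₀ = 1.5632×0.05408×-0.13917 + 0.99854×0.99027×0.99997 = -0.011765 + 0.988795 = 0.977030.
Inverse-square distance factor (a/d)² = 1.0521² = 1.106914.
Q̄ = (S_0/π) × 1.106914 × [bracket] = (2339/π) × 1.106914 × 0.977030 = 805.2 W/m².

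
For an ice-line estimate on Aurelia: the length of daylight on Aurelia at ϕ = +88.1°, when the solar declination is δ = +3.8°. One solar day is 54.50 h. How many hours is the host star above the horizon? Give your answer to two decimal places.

Sunrise equation: cos h₀ = −tan ϕ · tan δ = -2.0022 ≤ −1, so the host star never sets (polar day) and h₀ = π.
Daylight = 2h₀/(2π) × 54.50 h = (3.1416/π) × 54.50 = 54.50 h.

54.50 h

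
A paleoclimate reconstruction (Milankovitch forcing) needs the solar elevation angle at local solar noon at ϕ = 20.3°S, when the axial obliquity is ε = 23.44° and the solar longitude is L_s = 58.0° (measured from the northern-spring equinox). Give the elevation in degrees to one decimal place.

Solar declination: sin δ = sin ε · sin L_s = sin 23.44° × sin 58.0° = 0.33734, so δ = +19.715°.
At local noon the hour angle is zero, so the zenith angle equals |ϕ − δ| = |-20.3° − (+19.715°)| = 40.015°.
Elevation = 90° − 40.015° = 50.0°.

50.0°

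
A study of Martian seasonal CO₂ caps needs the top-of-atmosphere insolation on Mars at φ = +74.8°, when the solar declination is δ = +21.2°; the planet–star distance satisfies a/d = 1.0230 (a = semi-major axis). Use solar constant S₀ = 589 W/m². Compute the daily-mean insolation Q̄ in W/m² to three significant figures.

Q̄ ≈ 215 W/m²

cos H₀ = −tan(+74.8°) tan(+21.200°) = -1.4276 ≤ −1 ⇒ polar day, H₀ = π.
Bracket: H₀ sin φ sin δ + cos φ cos δ sin H₀ = 3.1416×0.96502×0.36162 + 0.26219×0.93232×0.00000 = 1.096326 + 0.000000 = 1.096326.
Inverse-square distance factor (a/d)² = 1.0230² = 1.046529.
Q̄ = (S₀/π) × 1.046529 × [bracket] = (589/π) × 1.046529 × 1.096326 = 215.1 W/m².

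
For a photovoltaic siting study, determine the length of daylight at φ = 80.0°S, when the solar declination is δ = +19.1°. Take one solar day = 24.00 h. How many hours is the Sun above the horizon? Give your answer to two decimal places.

0.00 h

cos H₀ = −tan φ · tan δ = 1.9639 ≥ 1, so the Sun never rises (polar night) and H₀ = 0.
Daylight = 2H₀/(2π) × 24.00 h = (0.0000/π) × 24.00 = 0.00 h.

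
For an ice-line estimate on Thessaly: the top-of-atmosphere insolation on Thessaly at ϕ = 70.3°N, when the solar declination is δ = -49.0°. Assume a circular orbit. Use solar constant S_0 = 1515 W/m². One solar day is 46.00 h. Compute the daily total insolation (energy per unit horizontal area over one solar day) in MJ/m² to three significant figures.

cos h₀ = −tan(+70.3°) tan(-49.000°) = 3.2129 ≥ 1 ⇒ polar night, h₀ = 0 and Q̄ = 0.
Daily total = Q̄ × 46.00 h × 3600 s/h = 0.00 MJ/m².

0.00 MJ/m²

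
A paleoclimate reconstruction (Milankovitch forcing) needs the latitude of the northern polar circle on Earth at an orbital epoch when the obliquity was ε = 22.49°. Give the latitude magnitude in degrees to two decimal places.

The polar circle is the lowest latitude that experiences at least one full rotation of continuous daylight at the northern-summer solstice; it lies at |φ| = 90° − ε = 90° − 22.49° = 67.51°.

67.51°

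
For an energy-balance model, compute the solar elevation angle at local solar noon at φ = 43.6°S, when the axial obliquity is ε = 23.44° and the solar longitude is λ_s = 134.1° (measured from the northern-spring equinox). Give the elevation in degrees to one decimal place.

Solar declination: sin δ = sin ε · sin λ_s = sin 23.44° × sin 134.1° = 0.28566, so δ = +16.598°.
At local noon the hour angle is zero, so the zenith angle equals |φ − δ| = |-43.6° − (+16.598°)| = 60.198°.
Elevation = 90° − 60.198° = 29.8°.

29.8°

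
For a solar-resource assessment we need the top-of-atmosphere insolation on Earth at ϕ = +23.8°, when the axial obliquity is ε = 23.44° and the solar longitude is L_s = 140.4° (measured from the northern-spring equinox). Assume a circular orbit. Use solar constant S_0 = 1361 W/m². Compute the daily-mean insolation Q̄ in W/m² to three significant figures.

Solar declination: sin δ = sin ε · sin L_s = sin 23.44° × sin 140.4° = 0.25356, so δ = +14.688°.
cos h₀ = −tan(+23.8°) tan(+14.688°) = -0.1156, h₀ = 1.6867 rad.
Bracket: h₀ sin ϕ sin δ + cos ϕ cos δ sin h₀ = 1.6867×0.40355×0.25356 + 0.91496×0.96732×0.99329 = 0.172590 + 0.879120 = 1.051710.
Q̄ = (S_0/π) × [bracket] = (1361/π) × 1.051710 = 455.6 W/m².

Q̄ ≈ 456 W/m²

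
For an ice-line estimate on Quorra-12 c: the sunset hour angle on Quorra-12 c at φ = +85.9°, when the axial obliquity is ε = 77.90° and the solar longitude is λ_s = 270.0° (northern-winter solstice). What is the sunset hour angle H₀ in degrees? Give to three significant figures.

H₀ = 0.00°

Solar declination: sin δ = sin ε · sin λ_s = sin 77.90° × sin 270.0° = -0.97778, so δ = -77.900°.
cos H₀ = −tan φ · tan δ = 65.0743 ≥ 1, so the host star never rises (polar night) and H₀ = 0.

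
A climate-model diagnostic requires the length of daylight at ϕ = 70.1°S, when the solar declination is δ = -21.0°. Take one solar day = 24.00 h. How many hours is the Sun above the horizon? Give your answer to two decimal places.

24.00 h

Sunrise equation: cos h₀ = −tan ϕ · tan δ = -1.0604 ≤ −1, so the Sun never sets (polar day) and h₀ = π.
Daylight = 2h₀/(2π) × 24.00 h = (3.1416/π) × 24.00 = 24.00 h.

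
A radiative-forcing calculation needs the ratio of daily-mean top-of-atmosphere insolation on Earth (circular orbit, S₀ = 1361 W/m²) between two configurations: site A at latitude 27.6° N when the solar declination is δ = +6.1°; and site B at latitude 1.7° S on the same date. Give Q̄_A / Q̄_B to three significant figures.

— Configuration A (φ=+27.6°):
cos H₀ = −tan(+27.6°) tan(+6.100°) = -0.0559, H₀ = 1.6267 rad.
Bracket: H₀ sin φ sin δ + cos φ cos δ sin H₀ = 1.6267×0.46330×0.10626 + 0.88620×0.99434×0.99844 = 0.080083 + 0.879809 = 0.959892.
Q̄ = (S₀/π) × [bracket] = (1361/π) × 0.959892 = 415.84 W/m².
— Configuration B (φ=-1.7°):
cos H₀ = −tan(-1.7°) tan(+6.100°) = 0.0032, H₀ = 1.5676 rad.
Bracket: H₀ sin φ sin δ + cos φ cos δ sin H₀ = 1.5676×-0.02967×0.10626 + 0.99956×0.99434×0.99999 = -0.004942 + 0.993893 = 0.988951.
Q̄ = (S₀/π) × [bracket] = (1361/π) × 0.988951 = 428.43 W/m².
Ratio Q̄_A / Q̄_B = 415.84 / 428.43 = 0.9706.

Q̄_A / Q̄_B ≈ 0.971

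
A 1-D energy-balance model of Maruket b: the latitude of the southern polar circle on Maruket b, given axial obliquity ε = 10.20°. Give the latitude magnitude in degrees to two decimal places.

79.80°

The polar circle is the lowest latitude that experiences at least one full rotation of continuous darkness at the northern-summer solstice; it lies at |φ| = 90° − ε = 90° − 10.20° = 79.80°.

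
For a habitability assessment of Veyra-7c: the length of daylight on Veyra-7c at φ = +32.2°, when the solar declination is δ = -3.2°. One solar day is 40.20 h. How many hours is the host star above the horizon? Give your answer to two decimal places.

cos H₀ = −tan φ · tan δ = −tan(+32.2°) × tan(-3.200°) = 0.0352, so H₀ = 1.5356 rad = 87.98°.
Daylight = 2H₀/(2π) × 40.20 h = (1.5356/π) × 40.20 = 19.65 h.

19.65 h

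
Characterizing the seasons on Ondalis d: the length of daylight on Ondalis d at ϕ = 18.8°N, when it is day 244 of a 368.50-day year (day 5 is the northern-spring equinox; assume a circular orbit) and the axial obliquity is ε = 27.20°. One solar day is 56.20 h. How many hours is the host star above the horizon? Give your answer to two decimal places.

Solar longitude: L_s = 360° × (244 − 5)/368.50 = 233.487°.
sin δ = sin 27.20° × sin 233.487° = -0.36738, so δ = -21.554°.
cos h₀ = −tan ϕ · tan δ = −tan(+18.8°) × tan(-21.554°) = 0.1345, so h₀ = 1.4359 rad = 82.27°.
Daylight = 2h₀/(2π) × 56.20 h = (1.4359/π) × 56.20 = 25.69 h.

25.69 h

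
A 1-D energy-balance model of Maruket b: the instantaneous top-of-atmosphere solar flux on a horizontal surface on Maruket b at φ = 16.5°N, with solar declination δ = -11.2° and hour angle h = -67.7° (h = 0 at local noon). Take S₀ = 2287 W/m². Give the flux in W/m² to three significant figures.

cos θ_z = sin φ sin δ + cos φ cos δ cos h = -0.055166 + 0.356901 = 0.301735.
Flux = S₀ · cos θ_z = 2287 × 0.301735 = 690.1 W/m².

690 W/m²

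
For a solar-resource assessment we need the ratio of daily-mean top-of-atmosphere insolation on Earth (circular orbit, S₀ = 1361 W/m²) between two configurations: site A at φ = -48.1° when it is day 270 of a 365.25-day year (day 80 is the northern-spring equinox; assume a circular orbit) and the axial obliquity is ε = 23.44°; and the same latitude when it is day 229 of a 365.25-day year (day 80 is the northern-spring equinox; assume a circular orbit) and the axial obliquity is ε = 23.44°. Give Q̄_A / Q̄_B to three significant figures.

— Configuration A (φ=-48.1°):
Solar longitude: λ_s = 360° × (270 − 80)/365.25 = 187.269°.
sin δ = sin 23.44° × sin 187.269° = -0.05033, so δ = -2.885°.
cos H₀ = −tan(-48.1°) tan(-2.885°) = -0.0562, H₀ = 1.6270 rad.
Bracket: H₀ sin φ sin δ + cos φ cos δ sin H₀ = 1.6270×-0.74431×-0.05033 + 0.66783×0.99873×0.99842 = 0.060949 + 0.665928 = 0.726877.
Q̄ = (S₀/π) × [bracket] = (1361/π) × 0.726877 = 314.90 W/m².
— Configuration B (φ=-48.1°):
Solar longitude: λ_s = 360° × (229 − 80)/365.25 = 146.858°.
sin δ = sin 23.44° × sin 146.858° = 0.21748, so δ = +12.561°.
cos H₀ = −tan(-48.1°) tan(+12.561°) = 0.2483, H₀ = 1.3198 rad.
Bracket: H₀ sin φ sin δ + cos φ cos δ sin H₀ = 1.3198×-0.74431×0.21748 + 0.66783×0.97607×0.96868 = -0.213639 + 0.631433 = 0.417794.
Q̄ = (S₀/π) × [bracket] = (1361/π) × 0.417794 = 181.00 W/m².
Ratio Q̄_A / Q̄_B = 314.90 / 181.00 = 1.740.

Q̄_A / Q̄_B ≈ 1.74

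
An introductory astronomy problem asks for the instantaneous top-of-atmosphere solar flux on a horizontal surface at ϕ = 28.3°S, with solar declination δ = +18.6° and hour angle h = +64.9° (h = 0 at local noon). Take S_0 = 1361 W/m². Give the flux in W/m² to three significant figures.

cos θ_z = sin ϕ sin δ + cos ϕ cos δ cos h = -0.151215 + 0.353990 = 0.202775.
Flux = S_0 · cos θ_z = 1361 × 0.202775 = 276.0 W/m².

276 W/m²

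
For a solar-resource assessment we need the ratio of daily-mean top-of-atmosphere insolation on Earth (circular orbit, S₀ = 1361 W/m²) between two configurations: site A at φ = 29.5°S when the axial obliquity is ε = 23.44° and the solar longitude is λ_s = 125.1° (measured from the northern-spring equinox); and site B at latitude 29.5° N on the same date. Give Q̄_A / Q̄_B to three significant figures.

— Configuration A (φ=-29.5°):
Solar declination: sin δ = sin ε · sin λ_s = sin 23.44° × sin 125.1° = 0.32545, so δ = +18.993°.
cos H₀ = −tan(-29.5°) tan(+18.993°) = 0.1947, H₀ = 1.3748 rad.
Bracket: H₀ sin φ sin δ + cos φ cos δ sin H₀ = 1.3748×-0.49242×0.32545 + 0.87036×0.94556×0.98086 = -0.220323 + 0.807226 = 0.586903.
Q̄ = (S₀/π) × [bracket] = (1361/π) × 0.586903 = 254.26 W/m².
— Configuration B (φ=+29.5°):
cos H₀ = −tan(+29.5°) tan(+18.993°) = -0.1947, H₀ = 1.7668 rad.
Bracket: H₀ sin φ sin δ + cos φ cos δ sin H₀ = 1.7668×0.49242×0.32545 + 0.87036×0.94556×0.98086 = 0.283144 + 0.807226 = 1.090370.
Q̄ = (S₀/π) × [bracket] = (1361/π) × 1.090370 = 472.37 W/m².
Ratio Q̄_A / Q̄_B = 254.26 / 472.37 = 0.5383.

Q̄_A / Q̄_B ≈ 0.538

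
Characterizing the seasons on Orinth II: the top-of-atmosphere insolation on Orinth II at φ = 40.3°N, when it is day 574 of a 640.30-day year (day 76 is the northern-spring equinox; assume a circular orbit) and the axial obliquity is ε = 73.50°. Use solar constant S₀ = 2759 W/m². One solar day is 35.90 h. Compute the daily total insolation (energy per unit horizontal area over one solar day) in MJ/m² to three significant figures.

0.00 MJ/m²

Solar longitude: λ_s = 360° × (574 − 76)/640.30 = 279.994°.
sin δ = sin 73.50° × sin 279.994° = -0.94427, so δ = -70.782°.
cos H₀ = −tan(+40.3°) tan(-70.782°) = 2.4328 ≥ 1 ⇒ polar night, H₀ = 0 and Q̄ = 0.
Daily total = Q̄ × 35.90 h × 3600 s/h = 0.00 MJ/m².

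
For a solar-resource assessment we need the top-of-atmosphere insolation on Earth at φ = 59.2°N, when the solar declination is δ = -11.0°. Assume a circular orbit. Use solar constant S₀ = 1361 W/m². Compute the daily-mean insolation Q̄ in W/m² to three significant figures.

cos H₀ = −tan(+59.2°) tan(-11.000°) = 0.3261, H₀ = 1.2386 rad.
Bracket: H₀ sin φ sin δ + cos φ cos δ sin H₀ = 1.2386×0.85896×-0.19081 + 0.51204×0.98163×0.94534 = -0.203004 + 0.475160 = 0.272156.
Q̄ = (S₀/π) × [bracket] = (1361/π) × 0.272156 = 117.9 W/m².

Q̄ ≈ 118 W/m²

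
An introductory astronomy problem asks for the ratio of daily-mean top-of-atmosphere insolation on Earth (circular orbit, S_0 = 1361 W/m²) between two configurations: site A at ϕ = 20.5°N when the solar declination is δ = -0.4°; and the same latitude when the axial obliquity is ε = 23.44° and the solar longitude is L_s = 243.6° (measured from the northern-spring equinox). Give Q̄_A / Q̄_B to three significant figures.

— Configuration A (ϕ=+20.5°):
cos h₀ = −tan(+20.5°) tan(-0.400°) = 0.0026, h₀ = 1.5682 rad.
Bracket: h₀ sin ϕ sin δ + cos ϕ cos δ sin h₀ = 1.5682×0.35021×-0.00698 + 0.93667×0.99998×1.00000 = -0.003833 + 0.936651 = 0.932818.
Q̄ = (S_0/π) × [bracket] = (1361/π) × 0.932818 = 404.12 W/m².
— Configuration B (ϕ=+20.5°):
Solar declination: sin δ = sin ε · sin L_s = sin 23.44° × sin 243.6° = -0.35630, so δ = -20.873°.
cos h₀ = −tan(+20.5°) tan(-20.873°) = 0.1426, h₀ = 1.4277 rad.
Bracket: h₀ sin ϕ sin δ + cos ϕ cos δ sin h₀ = 1.4277×0.35021×-0.35630 + 0.93667×0.93437×0.98978 = -0.178148 + 0.866252 = 0.688104.
Q̄ = (S_0/π) × [bracket] = (1361/π) × 0.688104 = 298.10 W/m².
Ratio Q̄_A / Q̄_B = 404.12 / 298.10 = 1.356.

Q̄_A / Q̄_B ≈ 1.36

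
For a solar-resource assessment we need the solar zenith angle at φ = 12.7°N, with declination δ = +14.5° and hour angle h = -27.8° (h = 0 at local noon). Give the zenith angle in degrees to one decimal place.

θ_z = 27.1°

cos θ_z = sin φ sin δ + cos φ cos δ cos h = 0.055045 + 0.835453 = 0.890498.
θ_z = arccos(0.890498) = 27.1°.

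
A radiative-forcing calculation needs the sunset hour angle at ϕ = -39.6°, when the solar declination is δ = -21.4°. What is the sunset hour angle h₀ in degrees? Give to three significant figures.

cos h₀ = −tan ϕ · tan δ = −tan(-39.6°) × tan(-21.400°) = -0.3242, so h₀ = 1.9010 rad = 108.92°.

h₀ = 109°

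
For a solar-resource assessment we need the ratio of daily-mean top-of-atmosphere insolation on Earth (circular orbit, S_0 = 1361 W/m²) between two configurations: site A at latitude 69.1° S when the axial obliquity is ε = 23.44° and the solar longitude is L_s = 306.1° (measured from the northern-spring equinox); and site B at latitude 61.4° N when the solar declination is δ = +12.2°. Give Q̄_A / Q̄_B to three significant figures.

— Configuration A (ϕ=-69.1°):
Solar declination: sin δ = sin ε · sin L_s = sin 23.44° × sin 306.1° = -0.32141, so δ = -18.748°.
cos h₀ = −tan(-69.1°) tan(-18.748°) = -0.8888, h₀ = 2.6656 rad.
Bracket: h₀ sin ϕ sin δ + cos ϕ cos δ sin h₀ = 2.6656×-0.93420×-0.32141 + 0.35674×0.94694×0.45820 = 0.800376 + 0.154785 = 0.955161.
Q̄ = (S_0/π) × [bracket] = (1361/π) × 0.955161 = 413.79 W/m².
— Configuration B (ϕ=+61.4°):
cos h₀ = −tan(+61.4°) tan(+12.200°) = -0.3966, h₀ = 1.9786 rad.
Bracket: h₀ sin ϕ sin δ + cos ϕ cos δ sin h₀ = 1.9786×0.87798×0.21132 + 0.47869×0.97742×0.91801 = 0.367099 + 0.429520 = 0.796619.
Q̄ = (S_0/π) × [bracket] = (1361/π) × 0.796619 = 345.11 W/m².
Ratio Q̄_A / Q̄_B = 413.79 / 345.11 = 1.199.

Q̄_A / Q̄_B ≈ 1.20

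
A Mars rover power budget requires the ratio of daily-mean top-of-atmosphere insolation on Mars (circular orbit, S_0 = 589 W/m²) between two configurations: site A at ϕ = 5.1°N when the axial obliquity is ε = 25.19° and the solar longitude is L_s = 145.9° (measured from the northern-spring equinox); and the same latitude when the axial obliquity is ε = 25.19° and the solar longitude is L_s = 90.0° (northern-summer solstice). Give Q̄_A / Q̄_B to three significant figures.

— Configuration A (ϕ=+5.1°):
Solar declination: sin δ = sin ε · sin L_s = sin 25.19° × sin 145.9° = 0.23862, so δ = +13.805°.
cos h₀ = −tan(+5.1°) tan(+13.805°) = -0.0219, h₀ = 1.5927 rad.
Bracket: h₀ sin ϕ sin δ + cos ϕ cos δ sin h₀ = 1.5927×0.08889×0.23862 + 0.99604×0.97111×0.99976 = 0.033783 + 0.967032 = 1.000815.
Q̄ = (S_0/π) × [bracket] = (589/π) × 1.000815 = 187.64 W/m².
— Configuration B (ϕ=+5.1°):
Solar declination: sin δ = sin ε · sin L_s = sin 25.19° × sin 90.0° = 0.42562, so δ = +25.190°.
cos h₀ = −tan(+5.1°) tan(+25.190°) = -0.0420, h₀ = 1.6128 rad.
Bracket: h₀ sin ϕ sin δ + cos ϕ cos δ sin h₀ = 1.6128×0.08889×0.42562 + 0.99604×0.90490×0.99912 = 0.061018 + 0.900523 = 0.961541.
Q̄ = (S_0/π) × [bracket] = (589/π) × 0.961541 = 180.27 W/m².
Ratio Q̄_A / Q̄_B = 187.64 / 180.27 = 1.041.

Q̄_A / Q̄_B ≈ 1.04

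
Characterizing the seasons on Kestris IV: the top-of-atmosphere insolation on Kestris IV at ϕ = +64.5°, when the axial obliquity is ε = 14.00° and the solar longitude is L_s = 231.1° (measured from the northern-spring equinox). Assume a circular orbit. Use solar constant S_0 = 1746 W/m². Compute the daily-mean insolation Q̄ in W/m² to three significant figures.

Solar declination: sin δ = sin ε · sin L_s = sin 14.00° × sin 231.1° = -0.18827, so δ = -10.852°.
cos h₀ = −tan(+64.5°) tan(-10.852°) = 0.4019, h₀ = 1.1572 rad.
Bracket: h₀ sin ϕ sin δ + cos ϕ cos δ sin h₀ = 1.1572×0.90259×-0.18827 + 0.43051×0.98212×0.91568 = -0.196644 + 0.387161 = 0.190517.
Q̄ = (S_0/π) × [bracket] = (1746/π) × 0.190517 = 105.9 W/m².

Q̄ ≈ 106 W/m²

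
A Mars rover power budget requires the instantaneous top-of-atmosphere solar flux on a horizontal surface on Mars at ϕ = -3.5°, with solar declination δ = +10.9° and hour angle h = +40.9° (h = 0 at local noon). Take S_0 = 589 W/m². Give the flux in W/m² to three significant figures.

cos θ_z = sin ϕ sin δ + cos ϕ cos δ cos h = -0.011544 + 0.740833 = 0.729289.
Flux = S_0 · cos θ_z = 589 × 0.729289 = 429.6 W/m².

430 W/m²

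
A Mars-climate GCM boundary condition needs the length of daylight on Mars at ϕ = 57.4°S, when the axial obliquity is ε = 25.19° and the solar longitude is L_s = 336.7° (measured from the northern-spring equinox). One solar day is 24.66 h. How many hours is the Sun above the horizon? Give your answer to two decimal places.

14.45 h

Solar declination: sin δ = sin ε · sin L_s = sin 25.19° × sin 336.7° = -0.16835, so δ = -9.692°.
cos h₀ = −tan ϕ · tan δ = −tan(-57.4°) × tan(-9.692°) = -0.2671, so h₀ = 1.8411 rad = 105.49°.
Daylight = 2h₀/(2π) × 24.66 h = (1.8411/π) × 24.66 = 14.45 h.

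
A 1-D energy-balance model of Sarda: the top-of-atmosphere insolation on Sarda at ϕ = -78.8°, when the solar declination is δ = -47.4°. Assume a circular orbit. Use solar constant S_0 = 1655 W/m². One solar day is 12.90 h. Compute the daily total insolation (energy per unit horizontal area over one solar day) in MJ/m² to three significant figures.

cos h₀ = −tan(-78.8°) tan(-47.400°) = -5.4922 ≤ −1 ⇒ polar day, h₀ = π.
Bracket: h₀ sin ϕ sin δ + cos ϕ cos δ sin h₀ = 3.1416×-0.98096×-0.73610 + 0.19423×0.67688×0.00000 = 2.268501 + 0.000000 = 2.268501.
Q̄ = (S_0/π) × [bracket] = (1655/π) × 2.268501 = 1195.1 W/m².
Daily total = Q̄ × 12.90 h × 3600 s/h = 1195.1 × 12.90 × 3600 / 10⁶ = 55.50 MJ/m².

55.5 MJ/m²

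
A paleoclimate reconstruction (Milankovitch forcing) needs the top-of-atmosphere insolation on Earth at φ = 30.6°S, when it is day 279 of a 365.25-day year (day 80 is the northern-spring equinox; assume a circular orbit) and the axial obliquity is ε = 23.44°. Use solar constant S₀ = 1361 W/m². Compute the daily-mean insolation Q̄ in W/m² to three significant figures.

Solar longitude: λ_s = 360° × (279 − 80)/365.25 = 196.140°.
sin δ = sin 23.44° × sin 196.140° = -0.11058, so δ = -6.349°.
cos H₀ = −tan(-30.6°) tan(-6.349°) = -0.0658, H₀ = 1.6366 rad.
Bracket: H₀ sin φ sin δ + cos φ cos δ sin H₀ = 1.6366×-0.50904×-0.11058 + 0.86074×0.99387×0.99783 = 0.092124 + 0.853607 = 0.945731.
Q̄ = (S₀/π) × [bracket] = (1361/π) × 0.945731 = 409.7 W/m².

Q̄ ≈ 410 W/m²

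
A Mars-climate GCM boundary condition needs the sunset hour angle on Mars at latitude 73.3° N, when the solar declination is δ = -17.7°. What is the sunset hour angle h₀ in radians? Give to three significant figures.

cos h₀ = −tan ϕ · tan δ = 1.0638 ≥ 1, so the Sun never rises (polar night) and h₀ = 0.

h₀ = 0.00 rad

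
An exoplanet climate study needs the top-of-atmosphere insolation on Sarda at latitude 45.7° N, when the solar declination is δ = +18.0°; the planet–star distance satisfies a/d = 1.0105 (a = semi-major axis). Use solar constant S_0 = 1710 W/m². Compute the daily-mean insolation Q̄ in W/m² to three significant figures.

Q̄ ≈ 583 W/m²

cos h₀ = −tan(+45.7°) tan(+18.000°) = -0.3330, h₀ = 1.9102 rad.
Bracket: h₀ sin ϕ sin δ + cos ϕ cos δ sin h₀ = 1.9102×0.71569×0.30902 + 0.69842×0.95106×0.94294 = 0.422465 + 0.626338 = 1.048803.
Inverse-square distance factor (a/d)² = 1.0105² = 1.021110.
Q̄ = (S_0/π) × 1.021110 × [bracket] = (1710/π) × 1.021110 × 1.048803 = 582.9 W/m².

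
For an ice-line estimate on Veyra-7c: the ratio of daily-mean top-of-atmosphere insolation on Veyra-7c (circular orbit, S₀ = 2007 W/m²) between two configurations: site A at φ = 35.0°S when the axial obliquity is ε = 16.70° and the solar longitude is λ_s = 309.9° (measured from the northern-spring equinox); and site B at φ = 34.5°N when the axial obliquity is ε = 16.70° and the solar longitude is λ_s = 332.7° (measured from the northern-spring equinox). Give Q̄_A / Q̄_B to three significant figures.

— Configuration A (φ=-35.0°):
Solar declination: sin δ = sin ε · sin λ_s = sin 16.70° × sin 309.9° = -0.22045, so δ = -12.736°.
cos H₀ = −tan(-35.0°) tan(-12.736°) = -0.1583, H₀ = 1.7297 rad.
Bracket: H₀ sin φ sin δ + cos φ cos δ sin H₀ = 1.7297×-0.57358×-0.22045 + 0.81915×0.97540×0.98740 = 0.218713 + 0.788932 = 1.007645.
Q̄ = (S₀/π) × [bracket] = (2007/π) × 1.007645 = 643.73 W/m².
— Configuration B (φ=+34.5°):
Solar declination: sin δ = sin ε · sin λ_s = sin 16.70° × sin 332.7° = -0.13180, so δ = -7.573°.
cos H₀ = −tan(+34.5°) tan(-7.573°) = 0.0914, H₀ = 1.4793 rad.
Bracket: H₀ sin φ sin δ + cos φ cos δ sin H₀ = 1.4793×0.56641×-0.13180 + 0.82413×0.99128×0.99582 = -0.110434 + 0.813529 = 0.703095.
Q̄ = (S₀/π) × [bracket] = (2007/π) × 0.703095 = 449.17 W/m².
Ratio Q̄_A / Q̄_B = 643.73 / 449.17 = 1.433.

Q̄_A / Q̄_B ≈ 1.43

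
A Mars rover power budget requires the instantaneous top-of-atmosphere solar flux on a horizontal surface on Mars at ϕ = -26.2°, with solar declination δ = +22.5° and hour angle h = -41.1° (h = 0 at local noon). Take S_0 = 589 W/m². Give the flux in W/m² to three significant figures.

268 W/m²

cos θ_z = sin ϕ sin δ + cos ϕ cos δ cos h = -0.168957 + 0.624673 = 0.455716.
Flux = S_0 · cos θ_z = 589 × 0.455716 = 268.4 W/m².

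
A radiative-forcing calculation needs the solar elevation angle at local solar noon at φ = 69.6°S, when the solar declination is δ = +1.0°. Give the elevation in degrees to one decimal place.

19.4°

At local noon the hour angle is zero, so the zenith angle equals |φ − δ| = |-69.6° − (+1.000°)| = 70.600°.
Elevation = 90° − 70.600° = 19.4°.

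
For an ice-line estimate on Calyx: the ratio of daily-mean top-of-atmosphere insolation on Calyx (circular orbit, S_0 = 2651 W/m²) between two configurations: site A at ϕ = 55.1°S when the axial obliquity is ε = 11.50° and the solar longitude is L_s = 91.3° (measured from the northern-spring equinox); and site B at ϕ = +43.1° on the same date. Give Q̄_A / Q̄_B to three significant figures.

— Configuration A (ϕ=-55.1°):
Solar declination: sin δ = sin ε · sin L_s = sin 11.50° × sin 91.3° = 0.19932, so δ = +11.497°.
cos h₀ = −tan(-55.1°) tan(+11.497°) = 0.2916, h₀ = 1.2749 rad.
Bracket: h₀ sin ϕ sin δ + cos ϕ cos δ sin h₀ = 1.2749×-0.82015×0.19932 + 0.57215×0.97994×0.95655 = -0.208411 + 0.536311 = 0.327900.
Q̄ = (S_0/π) × [bracket] = (2651/π) × 0.327900 = 276.69 W/m².
— Configuration B (ϕ=+43.1°):
cos h₀ = −tan(+43.1°) tan(+11.497°) = -0.1903, h₀ = 1.7623 rad.
Bracket: h₀ sin ϕ sin δ + cos ϕ cos δ sin h₀ = 1.7623×0.68327×0.19932 + 0.73016×0.97994×0.98172 = 0.240007 + 0.702433 = 0.942440.
Q̄ = (S_0/π) × [bracket] = (2651/π) × 0.942440 = 795.27 W/m².
Ratio Q̄_A / Q̄_B = 276.69 / 795.27 = 0.3479.

Q̄_A / Q̄_B ≈ 0.348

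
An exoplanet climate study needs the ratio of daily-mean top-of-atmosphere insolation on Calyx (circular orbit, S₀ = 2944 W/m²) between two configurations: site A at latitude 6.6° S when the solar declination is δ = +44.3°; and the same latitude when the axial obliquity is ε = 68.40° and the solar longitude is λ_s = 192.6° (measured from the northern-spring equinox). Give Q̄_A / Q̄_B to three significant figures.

Q̄_A / Q̄_B ≈ 0.584

— Configuration A (φ=-6.6°):
cos H₀ = −tan(-6.6°) tan(+44.300°) = 0.1129, H₀ = 1.4576 rad.
Bracket: H₀ sin φ sin δ + cos φ cos δ sin H₀ = 1.4576×-0.11494×0.69842 + 0.99337×0.71569×0.99361 = -0.117011 + 0.706402 = 0.589391.
Q̄ = (S₀/π) × [bracket] = (2944/π) × 0.589391 = 552.32 W/m².
— Configuration B (φ=-6.6°):
Solar declination: sin δ = sin ε · sin λ_s = sin 68.40° × sin 192.6° = -0.20282, so δ = -11.702°.
cos H₀ = −tan(-6.6°) tan(-11.702°) = -0.0240, H₀ = 1.5948 rad.
Bracket: H₀ sin φ sin δ + cos φ cos δ sin H₀ = 1.5948×-0.11494×-0.20282 + 0.99337×0.97922×0.99971 = 0.037178 + 0.972446 = 1.009624.
Q̄ = (S₀/π) × [bracket] = (2944/π) × 1.009624 = 946.12 W/m².
Ratio Q̄_A / Q̄_B = 552.32 / 946.12 = 0.5838.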